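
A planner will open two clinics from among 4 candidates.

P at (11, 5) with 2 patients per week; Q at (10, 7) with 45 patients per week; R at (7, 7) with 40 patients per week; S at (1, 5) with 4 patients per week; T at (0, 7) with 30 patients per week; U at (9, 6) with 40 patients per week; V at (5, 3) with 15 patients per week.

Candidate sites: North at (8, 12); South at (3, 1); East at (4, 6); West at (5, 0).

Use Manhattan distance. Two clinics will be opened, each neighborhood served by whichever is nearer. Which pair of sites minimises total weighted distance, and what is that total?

Evaluate every pair (each demand assigned to the nearer of the two):
  {East, West}: total = 902
  {North, East}: total = 917
  {South, East}: total = 917
  {North, South}: total = 1209
  {North, West}: total = 1296
  {South, West}: total = 1661
Best pair: {East, West} with total 902.

{East, West}, total 902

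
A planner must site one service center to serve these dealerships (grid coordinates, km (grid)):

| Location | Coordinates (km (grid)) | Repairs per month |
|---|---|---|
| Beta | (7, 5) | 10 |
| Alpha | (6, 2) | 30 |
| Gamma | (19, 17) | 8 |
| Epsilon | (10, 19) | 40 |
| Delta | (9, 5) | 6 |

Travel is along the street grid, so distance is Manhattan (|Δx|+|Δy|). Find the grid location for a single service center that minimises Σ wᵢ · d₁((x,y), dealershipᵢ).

Manhattan distance separates: Σwᵢ(|x−xᵢ|+|y−yᵢ|) = Σwᵢ|x−xᵢ| + Σwᵢ|y−yᵢ|, so x and y are optimised independently as 1-D weighted medians.
Total weight W = 94; half = 47.
x-coordinate, sorted with cumulative weight:
  x=6 (Alpha, w=30) cum 30
  x=7 (Beta, w=10) cum 40
  x=9 (Delta, w=6) cum 46
  x=10 (Epsilon, w=40) cum 86  ← median
  x=19 (Gamma, w=8) cum 94
⇒ x* = 10
y-coordinate, sorted with cumulative weight:
  y=2 (Alpha, w=30) cum 30
  y=5 (Beta, w=10) cum 40
  y=5 (Delta, w=6) cum 46
  y=17 (Gamma, w=8) cum 54  ← median
  y=19 (Epsilon, w=40) cum 94
⇒ y* = 17

(10, 17)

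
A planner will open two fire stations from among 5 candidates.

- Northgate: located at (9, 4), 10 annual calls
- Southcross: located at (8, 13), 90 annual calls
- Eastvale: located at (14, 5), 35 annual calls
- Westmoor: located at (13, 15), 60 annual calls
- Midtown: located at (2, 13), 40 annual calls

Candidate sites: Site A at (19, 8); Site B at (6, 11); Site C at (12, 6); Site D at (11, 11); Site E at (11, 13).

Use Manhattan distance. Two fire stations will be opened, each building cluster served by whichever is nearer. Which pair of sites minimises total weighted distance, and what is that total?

Evaluate every pair (each demand assigned to the nearer of the two):
  {Site C, Site E}: total = 1025
  {Site B, Site E}: total = 1235
  {Site A, Site E}: total = 1260
  {Site D, Site E}: total = 1275
  {Site B, Site C}: total = 1355
  {Site B, Site D}: total = 1365
  {Site C, Site D}: total = 1405
  {Site A, Site D}: total = 1620
  {Site A, Site B}: total = 1640
  {Site A, Site C}: total = 2425
Best pair: {Site C, Site E} with total 1025.

{Site C, Site E}, total 1025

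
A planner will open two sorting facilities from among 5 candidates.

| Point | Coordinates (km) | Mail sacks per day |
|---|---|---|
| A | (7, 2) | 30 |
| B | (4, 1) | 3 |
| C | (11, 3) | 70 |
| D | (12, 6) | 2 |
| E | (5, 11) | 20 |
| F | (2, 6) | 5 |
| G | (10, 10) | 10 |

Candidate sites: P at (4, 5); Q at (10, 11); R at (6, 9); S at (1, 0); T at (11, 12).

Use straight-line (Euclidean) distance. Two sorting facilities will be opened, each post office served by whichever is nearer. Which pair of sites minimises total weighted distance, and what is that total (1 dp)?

{P, R}, total 759.4

Evaluate every pair (each demand assigned to the nearer of the two):
  {P, R}: total = 759.4
  {P, Q}: total = 780.8
  {P, T}: total = 816.2
  {R, S}: total = 870.3
  {P, S}: total = 873.4
  {Q, R}: total = 874.1
  {R, T}: total = 887.8
  {Q, S}: total = 914.8
  {S, T}: total = 1015.8
  {Q, T}: total = 1051.9
Best pair: {P, R} with total 759.4.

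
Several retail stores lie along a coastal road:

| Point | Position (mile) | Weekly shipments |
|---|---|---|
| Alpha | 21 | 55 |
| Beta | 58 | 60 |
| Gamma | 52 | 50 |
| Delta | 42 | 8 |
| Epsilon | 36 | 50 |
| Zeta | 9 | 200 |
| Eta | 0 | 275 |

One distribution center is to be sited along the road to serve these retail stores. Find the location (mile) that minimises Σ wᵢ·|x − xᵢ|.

For a sum of weighted absolute distances on a line, the optimum is the weighted median (not the mean). Total weight W = 698; half-weight = 349.
Sort by position and accumulate weight:
  mile 0 (Eta, w=275) → cum 275
  mile 9 (Zeta, w=200) → cum 475  ≥ 349 → median here
  mile 21 (Alpha, w=55) → cum 530
  mile 36 (Epsilon, w=50) → cum 580
  mile 42 (Delta, w=8) → cum 588
  mile 52 (Gamma, w=50) → cum 638
  mile 58 (Beta, w=60) → cum 698
Optimal location: mile 9.

x = 9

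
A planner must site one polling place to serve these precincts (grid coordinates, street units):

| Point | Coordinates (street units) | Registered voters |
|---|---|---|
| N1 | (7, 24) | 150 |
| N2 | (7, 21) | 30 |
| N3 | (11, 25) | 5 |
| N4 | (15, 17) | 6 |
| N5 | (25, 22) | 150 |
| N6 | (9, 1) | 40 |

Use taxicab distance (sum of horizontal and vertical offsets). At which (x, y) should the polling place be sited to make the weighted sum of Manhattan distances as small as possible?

Manhattan distance separates: Σwᵢ(|x−xᵢ|+|y−yᵢ|) = Σwᵢ|x−xᵢ| + Σwᵢ|y−yᵢ|, so x and y are optimised independently as 1-D weighted medians.
Total weight W = 381; half = 190.5.
x-coordinate, sorted with cumulative weight:
  x=7 (N1, w=150) cum 150
  x=7 (N2, w=30) cum 180
  x=9 (N6, w=40) cum 220  ← median
  x=11 (N3, w=5) cum 225
  x=15 (N4, w=6) cum 231
  x=25 (N5, w=150) cum 381
⇒ x* = 9
y-coordinate, sorted with cumulative weight:
  y=1 (N6, w=40) cum 40
  y=17 (N4, w=6) cum 46
  y=21 (N2, w=30) cum 76
  y=22 (N5, w=150) cum 226  ← median
  y=24 (N1, w=150) cum 376
  y=25 (N3, w=5) cum 381
⇒ y* = 22

(9, 22)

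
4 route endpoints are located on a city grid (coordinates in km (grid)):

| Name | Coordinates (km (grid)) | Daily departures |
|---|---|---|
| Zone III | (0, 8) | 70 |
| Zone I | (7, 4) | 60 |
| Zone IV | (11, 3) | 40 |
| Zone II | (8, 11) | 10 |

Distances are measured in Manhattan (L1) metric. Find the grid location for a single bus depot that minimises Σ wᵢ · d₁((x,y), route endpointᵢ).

Manhattan distance separates: Σwᵢ(|x−xᵢ|+|y−yᵢ|) = Σwᵢ|x−xᵢ| + Σwᵢ|y−yᵢ|, so x and y are optimised independently as 1-D weighted medians.
Total weight W = 180; half = 90.
x-coordinate, sorted with cumulative weight:
  x=0 (Zone III, w=70) cum 70
  x=7 (Zone I, w=60) cum 130  ← median
  x=8 (Zone II, w=10) cum 140
  x=11 (Zone IV, w=40) cum 180
⇒ x* = 7
y-coordinate, sorted with cumulative weight:
  y=3 (Zone IV, w=40) cum 40
  y=4 (Zone I, w=60) cum 100  ← median
  y=8 (Zone III, w=70) cum 170
  y=11 (Zone II, w=10) cum 180
⇒ y* = 4

(7, 4)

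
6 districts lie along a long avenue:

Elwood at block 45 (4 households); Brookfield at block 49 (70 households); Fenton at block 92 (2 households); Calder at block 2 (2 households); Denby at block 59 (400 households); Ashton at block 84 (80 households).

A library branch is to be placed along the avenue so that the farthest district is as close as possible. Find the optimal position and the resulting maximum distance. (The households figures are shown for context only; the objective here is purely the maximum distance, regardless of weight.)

The 1-center on a line is the midpoint of the two extreme points: leftmost at 2, rightmost at 92.
Optimal location = (2 + 92)/2 = 47; maximum distance = (92 − 2)/2 = 45.

location 47, max distance 45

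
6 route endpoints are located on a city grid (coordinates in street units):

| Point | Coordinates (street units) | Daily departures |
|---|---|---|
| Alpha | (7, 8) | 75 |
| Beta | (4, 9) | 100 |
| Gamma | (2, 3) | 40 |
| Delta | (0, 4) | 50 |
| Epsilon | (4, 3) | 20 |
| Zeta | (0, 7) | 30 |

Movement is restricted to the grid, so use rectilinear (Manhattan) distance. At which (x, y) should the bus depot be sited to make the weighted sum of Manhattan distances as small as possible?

Manhattan distance separates: Σwᵢ(|x−xᵢ|+|y−yᵢ|) = Σwᵢ|x−xᵢ| + Σwᵢ|y−yᵢ|, so x and y are optimised independently as 1-D weighted medians.
Total weight W = 315; half = 157.5.
x-coordinate, sorted with cumulative weight:
  x=0 (Delta, w=50) cum 50
  x=0 (Zeta, w=30) cum 80
  x=2 (Gamma, w=40) cum 120
  x=4 (Beta, w=100) cum 220  ← median
  x=4 (Epsilon, w=20) cum 240
  x=7 (Alpha, w=75) cum 315
⇒ x* = 4
y-coordinate, sorted with cumulative weight:
  y=3 (Gamma, w=40) cum 40
  y=3 (Epsilon, w=20) cum 60
  y=4 (Delta, w=50) cum 110
  y=7 (Zeta, w=30) cum 140
  y=8 (Alpha, w=75) cum 215  ← median
  y=9 (Beta, w=100) cum 315
⇒ y* = 8

(4, 8)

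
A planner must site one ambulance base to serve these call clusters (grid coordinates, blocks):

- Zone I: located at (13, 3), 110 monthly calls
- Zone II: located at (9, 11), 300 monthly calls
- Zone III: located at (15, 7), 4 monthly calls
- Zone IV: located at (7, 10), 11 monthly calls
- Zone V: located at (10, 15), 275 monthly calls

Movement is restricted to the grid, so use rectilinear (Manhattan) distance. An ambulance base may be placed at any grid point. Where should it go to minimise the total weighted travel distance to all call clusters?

Manhattan distance separates: Σwᵢ(|x−xᵢ|+|y−yᵢ|) = Σwᵢ|x−xᵢ| + Σwᵢ|y−yᵢ|, so x and y are optimised independently as 1-D weighted medians.
Total weight W = 700; half = 350.
x-coordinate, sorted with cumulative weight:
  x=7 (Zone IV, w=11) cum 11
  x=9 (Zone II, w=300) cum 311
  x=10 (Zone V, w=275) cum 586  ← median
  x=13 (Zone I, w=110) cum 696
  x=15 (Zone III, w=4) cum 700
⇒ x* = 10
y-coordinate, sorted with cumulative weight:
  y=3 (Zone I, w=110) cum 110
  y=7 (Zone III, w=4) cum 114
  y=10 (Zone IV, w=11) cum 125
  y=11 (Zone II, w=300) cum 425  ← median
  y=15 (Zone V, w=275) cum 700
⇒ y* = 11

(10, 11)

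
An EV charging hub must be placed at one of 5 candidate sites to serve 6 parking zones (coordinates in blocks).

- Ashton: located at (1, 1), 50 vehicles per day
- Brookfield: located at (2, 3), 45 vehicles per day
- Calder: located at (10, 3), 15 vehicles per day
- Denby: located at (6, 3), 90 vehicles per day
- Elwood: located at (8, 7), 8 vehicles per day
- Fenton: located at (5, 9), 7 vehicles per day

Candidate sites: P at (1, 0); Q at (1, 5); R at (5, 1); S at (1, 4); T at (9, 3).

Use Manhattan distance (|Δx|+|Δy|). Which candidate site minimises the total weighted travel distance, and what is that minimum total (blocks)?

R, total 928 blocks

Total weighted distance at each candidate:
  P (1, 0): total = 1333
  Q (1, 5): total = 1258
  R (5, 1): total = 928
  S (1, 4): total = 1073
  T (9, 3): total = 1210
Minimum is at R with total 928 blocks.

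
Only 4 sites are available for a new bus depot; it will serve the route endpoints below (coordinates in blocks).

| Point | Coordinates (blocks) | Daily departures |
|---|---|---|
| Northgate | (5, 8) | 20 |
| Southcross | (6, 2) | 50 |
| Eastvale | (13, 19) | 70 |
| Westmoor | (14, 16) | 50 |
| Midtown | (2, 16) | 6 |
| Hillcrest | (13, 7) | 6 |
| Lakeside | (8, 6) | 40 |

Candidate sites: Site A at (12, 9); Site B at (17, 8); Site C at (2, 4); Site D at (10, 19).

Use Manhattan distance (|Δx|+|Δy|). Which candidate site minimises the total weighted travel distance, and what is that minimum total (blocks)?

Site A, total 2430 blocks

Total weighted distance at each candidate:
  Site A (12, 9): total = 2430
  Site B (17, 8): total = 3298
  Site C (2, 4): total = 3936
  Site D (10, 19): total = 2686
Minimum is at Site A with total 2430 blocks.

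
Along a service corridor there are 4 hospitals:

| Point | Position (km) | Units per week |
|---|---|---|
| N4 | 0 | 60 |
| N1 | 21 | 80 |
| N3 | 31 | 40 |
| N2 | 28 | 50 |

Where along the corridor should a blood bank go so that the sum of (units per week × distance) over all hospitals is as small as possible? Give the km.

x = 21

For a sum of weighted absolute distances on a line, the optimum is the weighted median (not the mean). Total weight W = 230; half-weight = 115.
Sort by position and accumulate weight:
  km 0 (N4, w=60) → cum 60
  km 21 (N1, w=80) → cum 140  ≥ 115 → median here
  km 28 (N2, w=50) → cum 190
  km 31 (N3, w=40) → cum 230
Optimal location: km 21.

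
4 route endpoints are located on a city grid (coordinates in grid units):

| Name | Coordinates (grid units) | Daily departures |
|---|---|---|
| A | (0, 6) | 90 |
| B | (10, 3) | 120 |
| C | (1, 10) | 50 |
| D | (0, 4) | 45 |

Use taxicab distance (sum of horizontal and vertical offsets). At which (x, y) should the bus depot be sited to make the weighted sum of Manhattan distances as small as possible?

Manhattan distance separates: Σwᵢ(|x−xᵢ|+|y−yᵢ|) = Σwᵢ|x−xᵢ| + Σwᵢ|y−yᵢ|, so x and y are optimised independently as 1-D weighted medians.
Total weight W = 305; half = 152.5.
x-coordinate, sorted with cumulative weight:
  x=0 (A, w=90) cum 90
  x=0 (D, w=45) cum 135
  x=1 (C, w=50) cum 185  ← median
  x=10 (B, w=120) cum 305
⇒ x* = 1
y-coordinate, sorted with cumulative weight:
  y=3 (B, w=120) cum 120
  y=4 (D, w=45) cum 165  ← median
  y=6 (A, w=90) cum 255
  y=10 (C, w=50) cum 305
⇒ y* = 4

(1, 4)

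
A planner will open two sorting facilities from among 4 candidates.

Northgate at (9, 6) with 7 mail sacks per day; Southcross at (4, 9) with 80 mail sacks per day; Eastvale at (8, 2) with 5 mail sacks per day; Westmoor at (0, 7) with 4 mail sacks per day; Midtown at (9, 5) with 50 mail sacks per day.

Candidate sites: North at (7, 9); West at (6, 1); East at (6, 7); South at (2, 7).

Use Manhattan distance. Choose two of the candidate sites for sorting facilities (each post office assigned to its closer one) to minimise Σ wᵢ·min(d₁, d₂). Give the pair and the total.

Evaluate every pair (each demand assigned to the nearer of the two):
  {North, East}: total = 577
  {North, South}: total = 623
  {North, West}: total = 626
  {West, East}: total = 637
  {East, South}: total = 641
  {West, South}: total = 749
Best pair: {North, East} with total 577.

{North, East}, total 577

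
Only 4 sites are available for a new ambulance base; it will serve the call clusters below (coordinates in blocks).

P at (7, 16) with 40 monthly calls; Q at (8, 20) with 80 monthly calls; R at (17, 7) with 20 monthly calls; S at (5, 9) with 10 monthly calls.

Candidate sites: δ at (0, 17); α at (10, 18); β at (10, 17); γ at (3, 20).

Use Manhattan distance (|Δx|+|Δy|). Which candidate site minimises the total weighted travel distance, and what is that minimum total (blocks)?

α, total 1020 blocks

Total weighted distance at each candidate:
  δ (0, 17): total = 1870
  α (10, 18): total = 1020
  β (10, 17): total = 1030
  γ (3, 20): total = 1390
Minimum is at α with total 1020 blocks.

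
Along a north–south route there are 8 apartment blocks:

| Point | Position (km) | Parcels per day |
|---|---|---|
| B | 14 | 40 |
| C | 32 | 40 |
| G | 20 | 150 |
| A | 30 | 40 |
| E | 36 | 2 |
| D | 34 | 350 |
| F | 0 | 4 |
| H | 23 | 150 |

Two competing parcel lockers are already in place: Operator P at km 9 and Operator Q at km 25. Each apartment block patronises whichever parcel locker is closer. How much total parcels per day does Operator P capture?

44

The indifferent point is the midpoint (9+25)/2 = 17; apartment blocks left of it (closer to Operator P at 9) go to Operator P, those right go to Operator Q.
  F at 0 (w=4) → Operator P
  B at 14 (w=40) → Operator P
  G at 20 (w=150) → Operator Q
  H at 23 (w=150) → Operator Q
  A at 30 (w=40) → Operator Q
  C at 32 (w=40) → Operator Q
  D at 34 (w=350) → Operator Q
  E at 36 (w=2) → Operator Q
Operator P captures 44; Operator Q captures 732.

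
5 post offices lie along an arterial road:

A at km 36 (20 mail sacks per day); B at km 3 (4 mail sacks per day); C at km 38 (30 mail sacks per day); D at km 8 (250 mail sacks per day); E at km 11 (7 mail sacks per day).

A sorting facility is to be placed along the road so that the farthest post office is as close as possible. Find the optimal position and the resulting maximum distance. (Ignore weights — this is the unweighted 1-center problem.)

location 20.5, max distance 17.5

The 1-center on a line is the midpoint of the two extreme points: leftmost at 3, rightmost at 38.
Optimal location = (3 + 38)/2 = 20.5; maximum distance = (38 − 3)/2 = 17.5.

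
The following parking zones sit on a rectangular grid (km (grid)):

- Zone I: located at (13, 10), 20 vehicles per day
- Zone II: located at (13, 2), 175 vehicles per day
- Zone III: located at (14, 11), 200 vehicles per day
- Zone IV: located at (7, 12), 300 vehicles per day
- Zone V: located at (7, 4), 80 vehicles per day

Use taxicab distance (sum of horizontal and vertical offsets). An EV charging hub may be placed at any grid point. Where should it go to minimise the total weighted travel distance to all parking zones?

Manhattan distance separates: Σwᵢ(|x−xᵢ|+|y−yᵢ|) = Σwᵢ|x−xᵢ| + Σwᵢ|y−yᵢ|, so x and y are optimised independently as 1-D weighted medians.
Total weight W = 775; half = 387.5.
x-coordinate, sorted with cumulative weight:
  x=7 (Zone IV, w=300) cum 300
  x=7 (Zone V, w=80) cum 380
  x=13 (Zone I, w=20) cum 400  ← median
  x=13 (Zone II, w=175) cum 575
  x=14 (Zone III, w=200) cum 775
⇒ x* = 13
y-coordinate, sorted with cumulative weight:
  y=2 (Zone II, w=175) cum 175
  y=4 (Zone V, w=80) cum 255
  y=10 (Zone I, w=20) cum 275
  y=11 (Zone III, w=200) cum 475  ← median
  y=12 (Zone IV, w=300) cum 775
⇒ y* = 11

(13, 11)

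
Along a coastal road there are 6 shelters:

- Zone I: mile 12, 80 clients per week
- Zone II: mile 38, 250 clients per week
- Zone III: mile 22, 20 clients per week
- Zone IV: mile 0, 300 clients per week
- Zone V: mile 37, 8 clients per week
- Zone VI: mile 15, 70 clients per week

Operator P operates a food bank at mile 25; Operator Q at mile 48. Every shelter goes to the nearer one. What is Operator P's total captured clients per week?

The indifferent point is the midpoint (25+48)/2 = 36.5; shelters left of it (closer to Operator P at 25) go to Operator P, those right go to Operator Q.
  Zone IV at 0 (w=300) → Operator P
  Zone I at 12 (w=80) → Operator P
  Zone VI at 15 (w=70) → Operator P
  Zone III at 22 (w=20) → Operator P
  Zone V at 37 (w=8) → Operator Q
  Zone II at 38 (w=250) → Operator Q
Operator P captures 470; Operator Q captures 258.

470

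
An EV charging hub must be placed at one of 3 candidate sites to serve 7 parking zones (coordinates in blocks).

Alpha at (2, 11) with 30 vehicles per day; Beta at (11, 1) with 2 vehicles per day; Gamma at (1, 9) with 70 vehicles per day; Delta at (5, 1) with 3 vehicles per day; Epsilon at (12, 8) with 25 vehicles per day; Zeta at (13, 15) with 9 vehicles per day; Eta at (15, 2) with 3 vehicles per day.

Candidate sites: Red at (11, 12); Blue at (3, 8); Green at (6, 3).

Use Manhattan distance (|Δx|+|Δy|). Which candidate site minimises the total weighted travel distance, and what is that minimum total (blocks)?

Blue, total 819 blocks

Total weighted distance at each candidate:
  Red (11, 12): total = 1495
  Blue (3, 8): total = 819
  Green (6, 3): total = 1629
Minimum is at Blue with total 819 blocks.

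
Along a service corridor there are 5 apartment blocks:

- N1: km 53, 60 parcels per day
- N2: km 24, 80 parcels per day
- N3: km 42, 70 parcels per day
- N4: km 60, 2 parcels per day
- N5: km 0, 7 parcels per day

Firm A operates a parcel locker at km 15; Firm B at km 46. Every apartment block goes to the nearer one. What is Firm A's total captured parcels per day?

The indifferent point is the midpoint (15+46)/2 = 30.5; apartment blocks left of it (closer to Firm A at 15) go to Firm A, those right go to Firm B.
  N5 at 0 (w=7) → Firm A
  N2 at 24 (w=80) → Firm A
  N3 at 42 (w=70) → Firm B
  N1 at 53 (w=60) → Firm B
  N4 at 60 (w=2) → Firm B
Firm A captures 87; Firm B captures 132.

87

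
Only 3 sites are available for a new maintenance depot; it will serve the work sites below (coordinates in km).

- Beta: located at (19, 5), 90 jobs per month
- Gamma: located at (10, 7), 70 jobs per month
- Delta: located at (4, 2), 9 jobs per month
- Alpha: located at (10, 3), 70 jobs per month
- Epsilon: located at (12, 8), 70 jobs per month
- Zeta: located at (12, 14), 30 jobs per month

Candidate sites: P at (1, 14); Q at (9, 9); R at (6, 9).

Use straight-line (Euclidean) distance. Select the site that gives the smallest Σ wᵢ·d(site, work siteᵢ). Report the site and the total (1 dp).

Total weighted distance at each candidate:
  P (1, 14): total = 4922.6
  Q (9, 9): total = 2025.4
  R (6, 9): total = 2767.6
Minimum is at Q with total 2025.4 km.

Q, total 2025.4 km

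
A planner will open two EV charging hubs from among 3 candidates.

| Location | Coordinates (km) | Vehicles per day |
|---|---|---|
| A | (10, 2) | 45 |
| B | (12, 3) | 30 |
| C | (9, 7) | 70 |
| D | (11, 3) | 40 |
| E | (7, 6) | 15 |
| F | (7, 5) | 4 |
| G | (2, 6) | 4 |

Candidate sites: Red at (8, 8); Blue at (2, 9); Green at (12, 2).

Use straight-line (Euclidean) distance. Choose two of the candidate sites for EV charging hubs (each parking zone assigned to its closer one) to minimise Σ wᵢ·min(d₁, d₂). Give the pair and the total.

Evaluate every pair (each demand assigned to the nearer of the two):
  {Red, Green}: total = 347.1
  {Blue, Green}: total = 707.5
  {Red, Blue}: total = 867.1
Best pair: {Red, Green} with total 347.1.

{Red, Green}, total 347.1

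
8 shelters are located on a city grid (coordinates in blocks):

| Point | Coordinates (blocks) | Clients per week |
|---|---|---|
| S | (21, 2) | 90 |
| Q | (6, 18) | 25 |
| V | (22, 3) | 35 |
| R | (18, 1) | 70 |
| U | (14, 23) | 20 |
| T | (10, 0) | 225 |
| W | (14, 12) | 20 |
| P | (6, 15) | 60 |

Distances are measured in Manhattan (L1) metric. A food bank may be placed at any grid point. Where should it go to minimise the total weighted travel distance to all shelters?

(10, 1)

Manhattan distance separates: Σwᵢ(|x−xᵢ|+|y−yᵢ|) = Σwᵢ|x−xᵢ| + Σwᵢ|y−yᵢ|, so x and y are optimised independently as 1-D weighted medians.
Total weight W = 545; half = 272.5.
x-coordinate, sorted with cumulative weight:
  x=6 (Q, w=25) cum 25
  x=6 (P, w=60) cum 85
  x=10 (T, w=225) cum 310  ← median
  x=14 (U, w=20) cum 330
  x=14 (W, w=20) cum 350
  x=18 (R, w=70) cum 420
  x=21 (S, w=90) cum 510
  x=22 (V, w=35) cum 545
⇒ x* = 10
y-coordinate, sorted with cumulative weight:
  y=0 (T, w=225) cum 225
  y=1 (R, w=70) cum 295  ← median
  y=2 (S, w=90) cum 385
  y=3 (V, w=35) cum 420
  y=12 (W, w=20) cum 440
  y=15 (P, w=60) cum 500
  y=18 (Q, w=25) cum 525
  y=23 (U, w=20) cum 545
⇒ y* = 1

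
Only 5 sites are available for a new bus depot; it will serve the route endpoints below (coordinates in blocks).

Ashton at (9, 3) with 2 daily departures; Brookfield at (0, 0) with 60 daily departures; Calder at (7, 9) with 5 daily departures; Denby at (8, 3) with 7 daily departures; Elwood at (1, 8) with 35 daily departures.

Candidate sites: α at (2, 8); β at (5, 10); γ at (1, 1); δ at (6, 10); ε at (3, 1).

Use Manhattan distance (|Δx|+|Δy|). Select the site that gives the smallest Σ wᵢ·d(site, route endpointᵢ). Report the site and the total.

γ, total 518 blocks

Total weighted distance at each candidate:
  α (2, 8): total = 766
  β (5, 10): total = 1217
  γ (1, 1): total = 518
  δ (6, 10): total = 1298
  ε (3, 1): total = 680
Minimum is at γ with total 518 blocks.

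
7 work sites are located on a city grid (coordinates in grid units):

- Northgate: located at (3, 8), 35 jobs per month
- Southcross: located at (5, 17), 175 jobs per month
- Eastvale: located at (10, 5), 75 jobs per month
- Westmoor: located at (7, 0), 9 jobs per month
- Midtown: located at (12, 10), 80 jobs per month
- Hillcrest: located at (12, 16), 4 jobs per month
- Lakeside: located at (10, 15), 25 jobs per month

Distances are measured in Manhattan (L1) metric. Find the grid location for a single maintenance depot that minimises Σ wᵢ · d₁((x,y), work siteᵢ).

Manhattan distance separates: Σwᵢ(|x−xᵢ|+|y−yᵢ|) = Σwᵢ|x−xᵢ| + Σwᵢ|y−yᵢ|, so x and y are optimised independently as 1-D weighted medians.
Total weight W = 403; half = 201.5.
x-coordinate, sorted with cumulative weight:
  x=3 (Northgate, w=35) cum 35
  x=5 (Southcross, w=175) cum 210  ← median
  x=7 (Westmoor, w=9) cum 219
  x=10 (Eastvale, w=75) cum 294
  x=10 (Lakeside, w=25) cum 319
  x=12 (Midtown, w=80) cum 399
  x=12 (Hillcrest, w=4) cum 403
⇒ x* = 5
y-coordinate, sorted with cumulative weight:
  y=0 (Westmoor, w=9) cum 9
  y=5 (Eastvale, w=75) cum 84
  y=8 (Northgate, w=35) cum 119
  y=10 (Midtown, w=80) cum 199
  y=15 (Lakeside, w=25) cum 224  ← median
  y=16 (Hillcrest, w=4) cum 228
  y=17 (Southcross, w=175) cum 403
⇒ y* = 15

(5, 15)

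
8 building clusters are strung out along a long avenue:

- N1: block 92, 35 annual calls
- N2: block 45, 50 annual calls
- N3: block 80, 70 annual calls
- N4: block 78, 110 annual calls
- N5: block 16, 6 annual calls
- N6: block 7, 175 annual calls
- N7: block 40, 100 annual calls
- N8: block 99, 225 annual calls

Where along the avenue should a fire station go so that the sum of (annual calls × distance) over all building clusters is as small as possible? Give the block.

For a sum of weighted absolute distances on a line, the optimum is the weighted median (not the mean). Total weight W = 771; half-weight = 385.5.
Sort by position and accumulate weight:
  block 7 (N6, w=175) → cum 175
  block 16 (N5, w=6) → cum 181
  block 40 (N7, w=100) → cum 281
  block 45 (N2, w=50) → cum 331
  block 78 (N4, w=110) → cum 441  ≥ 385.5 → median here
  block 80 (N3, w=70) → cum 511
  block 92 (N1, w=35) → cum 546
  block 99 (N8, w=225) → cum 771
Optimal location: block 78.

x = 78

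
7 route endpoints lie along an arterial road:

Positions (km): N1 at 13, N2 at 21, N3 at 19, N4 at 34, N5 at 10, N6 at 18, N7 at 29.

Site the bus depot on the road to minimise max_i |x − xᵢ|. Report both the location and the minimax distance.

location 22, max distance 12

The 1-center on a line is the midpoint of the two extreme points: leftmost at 10, rightmost at 34.
Optimal location = (10 + 34)/2 = 22; maximum distance = (34 − 10)/2 = 12.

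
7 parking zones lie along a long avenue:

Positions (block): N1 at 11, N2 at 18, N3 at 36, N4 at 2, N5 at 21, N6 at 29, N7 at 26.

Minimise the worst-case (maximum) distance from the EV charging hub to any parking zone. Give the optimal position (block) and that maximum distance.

location 19, max distance 17

The 1-center on a line is the midpoint of the two extreme points: leftmost at 2, rightmost at 36.
Optimal location = (2 + 36)/2 = 19; maximum distance = (36 − 2)/2 = 17.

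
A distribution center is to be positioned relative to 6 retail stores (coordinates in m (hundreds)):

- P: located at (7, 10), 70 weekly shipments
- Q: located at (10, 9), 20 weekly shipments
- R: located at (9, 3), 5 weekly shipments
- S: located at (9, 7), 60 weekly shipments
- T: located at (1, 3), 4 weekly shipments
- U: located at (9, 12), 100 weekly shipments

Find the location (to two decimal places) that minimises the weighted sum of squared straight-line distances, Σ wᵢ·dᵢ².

(8.41, 9.76)

The minimiser of Σwᵢ‖p−pᵢ‖² is the weighted centroid p* = (Σwᵢpᵢ)/(Σwᵢ).
Σwᵢ = 259.
Σwᵢxᵢ = 70·7 + 20·10 + 5·9 + 60·9 + 4·1 + 100·9 = 2179.
Σwᵢyᵢ = 70·10 + 20·9 + 5·3 + 60·7 + 4·3 + 100·12 = 2527.
x* = 2179/259 = 8.41, y* = 2527/259 = 9.76.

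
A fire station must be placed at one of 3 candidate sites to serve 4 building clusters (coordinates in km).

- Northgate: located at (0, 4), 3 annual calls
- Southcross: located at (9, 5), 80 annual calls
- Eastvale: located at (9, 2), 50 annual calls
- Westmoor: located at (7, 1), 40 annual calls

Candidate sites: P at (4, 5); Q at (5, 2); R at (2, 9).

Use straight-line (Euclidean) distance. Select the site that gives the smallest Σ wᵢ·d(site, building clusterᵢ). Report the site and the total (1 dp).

Q, total 705.6 km

Total weighted distance at each candidate:
  P (4, 5): total = 903.9
  Q (5, 2): total = 705.6
  R (2, 9): total = 1533.5
Minimum is at Q with total 705.6 km.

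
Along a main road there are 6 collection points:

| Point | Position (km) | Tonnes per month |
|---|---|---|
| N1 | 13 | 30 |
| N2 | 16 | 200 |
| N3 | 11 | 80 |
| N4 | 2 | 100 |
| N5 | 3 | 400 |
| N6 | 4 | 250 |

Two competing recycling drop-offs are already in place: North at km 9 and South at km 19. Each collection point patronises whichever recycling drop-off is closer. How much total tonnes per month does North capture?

The indifferent point is the midpoint (9+19)/2 = 14; collection points left of it (closer to North at 9) go to North, those right go to South.
  N4 at 2 (w=100) → North
  N5 at 3 (w=400) → North
  N6 at 4 (w=250) → North
  N3 at 11 (w=80) → North
  N1 at 13 (w=30) → North
  N2 at 16 (w=200) → South
North captures 860; South captures 200.

860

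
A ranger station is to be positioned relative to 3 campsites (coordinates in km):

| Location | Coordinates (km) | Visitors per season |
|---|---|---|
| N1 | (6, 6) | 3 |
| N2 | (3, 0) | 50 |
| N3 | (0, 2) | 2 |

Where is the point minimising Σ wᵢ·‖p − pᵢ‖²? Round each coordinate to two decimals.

The minimiser of Σwᵢ‖p−pᵢ‖² is the weighted centroid p* = (Σwᵢpᵢ)/(Σwᵢ).
Σwᵢ = 55.
Σwᵢxᵢ = 3·6 + 50·3 + 2·0 = 168.
Σwᵢyᵢ = 3·6 + 50·0 + 2·2 = 22.
x* = 168/55 = 3.05, y* = 22/55 = 0.40.

(3.05, 0.40)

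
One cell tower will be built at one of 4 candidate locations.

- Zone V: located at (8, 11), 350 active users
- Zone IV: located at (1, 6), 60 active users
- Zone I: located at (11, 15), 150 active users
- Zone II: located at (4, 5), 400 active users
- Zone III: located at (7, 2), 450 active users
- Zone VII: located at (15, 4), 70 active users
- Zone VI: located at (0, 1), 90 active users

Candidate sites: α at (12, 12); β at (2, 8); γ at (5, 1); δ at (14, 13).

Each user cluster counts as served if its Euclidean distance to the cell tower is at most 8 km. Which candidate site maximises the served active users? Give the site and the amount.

β, covering 1350

Coverage radius r = 8 km; a point is covered iff (Δx)²+(Δy)² ≤ 8² = 64.
  α (12, 12): covers {Zone V, Zone I} → 500
  β (2, 8): covers {Zone V, Zone IV, Zone II, Zone III, Zone VI} → 1350
  γ (5, 1): covers {Zone IV, Zone II, Zone III, Zone VI} → 1000
  δ (14, 13): covers {Zone V, Zone I} → 500
Maximum coverage at β: 1350 active users.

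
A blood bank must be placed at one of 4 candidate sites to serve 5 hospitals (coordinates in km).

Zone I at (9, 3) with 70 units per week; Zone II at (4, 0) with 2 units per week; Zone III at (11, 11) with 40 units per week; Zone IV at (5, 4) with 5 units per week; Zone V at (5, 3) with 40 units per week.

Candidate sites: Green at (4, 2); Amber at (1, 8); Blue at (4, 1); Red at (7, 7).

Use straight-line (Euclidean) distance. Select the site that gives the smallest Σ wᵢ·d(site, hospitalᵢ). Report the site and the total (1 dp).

Red, total 751.5 km

Total weighted distance at each candidate:
  Green (4, 2): total = 884.8
  Amber (1, 8): total = 1379.5
  Blue (4, 1): total = 972.5
  Red (7, 7): total = 751.5
Minimum is at Red with total 751.5 km.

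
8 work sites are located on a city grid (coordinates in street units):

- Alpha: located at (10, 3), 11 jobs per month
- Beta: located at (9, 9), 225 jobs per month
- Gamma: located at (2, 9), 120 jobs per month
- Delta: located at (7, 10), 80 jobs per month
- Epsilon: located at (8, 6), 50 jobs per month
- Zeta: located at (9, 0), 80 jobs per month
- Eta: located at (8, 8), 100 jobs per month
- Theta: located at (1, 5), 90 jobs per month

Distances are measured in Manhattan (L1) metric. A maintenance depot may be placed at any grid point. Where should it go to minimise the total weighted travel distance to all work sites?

Manhattan distance separates: Σwᵢ(|x−xᵢ|+|y−yᵢ|) = Σwᵢ|x−xᵢ| + Σwᵢ|y−yᵢ|, so x and y are optimised independently as 1-D weighted medians.
Total weight W = 756; half = 378.
x-coordinate, sorted with cumulative weight:
  x=1 (Theta, w=90) cum 90
  x=2 (Gamma, w=120) cum 210
  x=7 (Delta, w=80) cum 290
  x=8 (Epsilon, w=50) cum 340
  x=8 (Eta, w=100) cum 440  ← median
  x=9 (Beta, w=225) cum 665
  x=9 (Zeta, w=80) cum 745
  x=10 (Alpha, w=11) cum 756
⇒ x* = 8
y-coordinate, sorted with cumulative weight:
  y=0 (Zeta, w=80) cum 80
  y=3 (Alpha, w=11) cum 91
  y=5 (Theta, w=90) cum 181
  y=6 (Epsilon, w=50) cum 231
  y=8 (Eta, w=100) cum 331
  y=9 (Beta, w=225) cum 556  ← median
  y=9 (Gamma, w=120) cum 676
  y=10 (Delta, w=80) cum 756
⇒ y* = 9

(8, 9)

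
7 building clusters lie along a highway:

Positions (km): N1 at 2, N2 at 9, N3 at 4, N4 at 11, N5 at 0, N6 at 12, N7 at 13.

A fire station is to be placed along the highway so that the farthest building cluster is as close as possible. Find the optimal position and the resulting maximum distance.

The 1-center on a line is the midpoint of the two extreme points: leftmost at 0, rightmost at 13.
Optimal location = (0 + 13)/2 = 6.5; maximum distance = (13 − 0)/2 = 6.5.

location 6.5, max distance 6.5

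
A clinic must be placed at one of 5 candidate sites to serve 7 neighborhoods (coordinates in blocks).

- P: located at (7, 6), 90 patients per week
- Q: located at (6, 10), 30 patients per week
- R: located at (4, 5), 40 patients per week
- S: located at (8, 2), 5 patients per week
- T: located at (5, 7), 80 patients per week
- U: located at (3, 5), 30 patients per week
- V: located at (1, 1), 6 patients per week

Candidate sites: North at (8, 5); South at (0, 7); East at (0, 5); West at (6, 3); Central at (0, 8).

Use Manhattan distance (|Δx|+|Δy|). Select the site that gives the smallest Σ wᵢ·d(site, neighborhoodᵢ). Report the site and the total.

North, total 1181 blocks

Total weighted distance at each candidate:
  North (8, 5): total = 1181
  South (0, 7): total = 1887
  East (0, 5): total = 1945
  West (6, 3): total = 1337
  Central (0, 8): total = 2108
Minimum is at North with total 1181 blocks.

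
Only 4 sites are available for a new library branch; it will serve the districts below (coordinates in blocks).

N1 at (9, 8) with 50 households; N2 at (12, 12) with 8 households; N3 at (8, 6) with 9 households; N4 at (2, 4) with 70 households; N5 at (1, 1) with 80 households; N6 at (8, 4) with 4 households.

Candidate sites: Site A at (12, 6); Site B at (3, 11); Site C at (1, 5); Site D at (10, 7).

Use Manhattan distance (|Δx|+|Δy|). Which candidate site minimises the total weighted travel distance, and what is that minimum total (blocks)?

Site C, total 1258 blocks

Total weighted distance at each candidate:
  Site A (12, 6): total = 2478
  Site B (3, 11): total = 2188
  Site C (1, 5): total = 1258
  Site D (10, 7): total = 2173
Minimum is at Site C with total 1258 blocks.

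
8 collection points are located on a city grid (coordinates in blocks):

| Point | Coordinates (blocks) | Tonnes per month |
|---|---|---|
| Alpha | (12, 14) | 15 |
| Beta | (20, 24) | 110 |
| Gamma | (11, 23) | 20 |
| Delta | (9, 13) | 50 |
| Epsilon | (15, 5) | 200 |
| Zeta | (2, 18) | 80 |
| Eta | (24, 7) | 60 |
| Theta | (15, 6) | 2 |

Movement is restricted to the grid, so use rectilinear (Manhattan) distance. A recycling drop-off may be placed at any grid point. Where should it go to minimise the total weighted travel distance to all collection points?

(15, 13)

Manhattan distance separates: Σwᵢ(|x−xᵢ|+|y−yᵢ|) = Σwᵢ|x−xᵢ| + Σwᵢ|y−yᵢ|, so x and y are optimised independently as 1-D weighted medians.
Total weight W = 537; half = 268.5.
x-coordinate, sorted with cumulative weight:
  x=2 (Zeta, w=80) cum 80
  x=9 (Delta, w=50) cum 130
  x=11 (Gamma, w=20) cum 150
  x=12 (Alpha, w=15) cum 165
  x=15 (Epsilon, w=200) cum 365  ← median
  x=15 (Theta, w=2) cum 367
  x=20 (Beta, w=110) cum 477
  x=24 (Eta, w=60) cum 537
⇒ x* = 15
y-coordinate, sorted with cumulative weight:
  y=5 (Epsilon, w=200) cum 200
  y=6 (Theta, w=2) cum 202
  y=7 (Eta, w=60) cum 262
  y=13 (Delta, w=50) cum 312  ← median
  y=14 (Alpha, w=15) cum 327
  y=18 (Zeta, w=80) cum 407
  y=23 (Gamma, w=20) cum 427
  y=24 (Beta, w=110) cum 537
⇒ y* = 13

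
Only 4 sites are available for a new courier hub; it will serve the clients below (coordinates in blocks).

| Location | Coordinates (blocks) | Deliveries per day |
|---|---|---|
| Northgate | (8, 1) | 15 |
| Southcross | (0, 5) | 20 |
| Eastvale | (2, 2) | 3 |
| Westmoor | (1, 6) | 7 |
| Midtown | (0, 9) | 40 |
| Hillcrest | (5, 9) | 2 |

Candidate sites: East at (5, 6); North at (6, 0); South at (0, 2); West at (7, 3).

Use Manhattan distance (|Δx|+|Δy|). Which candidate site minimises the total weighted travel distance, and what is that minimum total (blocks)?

Total weighted distance at each candidate:
  East (5, 6): total = 615
  North (6, 0): total = 980
  South (0, 2): total = 540
  West (7, 3): total = 842
Minimum is at South with total 540 blocks.

South, total 540 blocks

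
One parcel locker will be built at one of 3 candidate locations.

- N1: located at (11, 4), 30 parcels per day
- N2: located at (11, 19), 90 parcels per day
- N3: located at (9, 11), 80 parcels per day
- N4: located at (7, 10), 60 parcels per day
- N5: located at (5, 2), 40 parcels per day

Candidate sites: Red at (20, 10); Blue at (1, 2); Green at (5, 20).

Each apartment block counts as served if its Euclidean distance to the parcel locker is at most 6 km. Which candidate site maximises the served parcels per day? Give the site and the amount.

Blue, covering 40

Coverage radius r = 6 km; a point is covered iff (Δx)²+(Δy)² ≤ 6² = 36.
  Red (20, 10): covers {none} → 0
  Blue (1, 2): covers {N5} → 40
  Green (5, 20): covers {none} → 0
Maximum coverage at Blue: 40 parcels per day.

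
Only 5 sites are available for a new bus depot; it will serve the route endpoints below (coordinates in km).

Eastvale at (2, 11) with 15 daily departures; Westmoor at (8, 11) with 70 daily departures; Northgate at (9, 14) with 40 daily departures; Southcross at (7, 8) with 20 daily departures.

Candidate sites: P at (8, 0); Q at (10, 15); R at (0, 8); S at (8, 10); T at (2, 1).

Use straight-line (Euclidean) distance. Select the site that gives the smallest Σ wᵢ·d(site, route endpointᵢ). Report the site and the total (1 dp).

Total weighted distance at each candidate:
  P (8, 0): total = 1680.6
  Q (10, 15): total = 656.1
  R (0, 8): total = 1224.8
  S (8, 10): total = 370.9
  T (2, 1): total = 1729.0
Minimum is at S with total 370.9 km.

S, total 370.9 km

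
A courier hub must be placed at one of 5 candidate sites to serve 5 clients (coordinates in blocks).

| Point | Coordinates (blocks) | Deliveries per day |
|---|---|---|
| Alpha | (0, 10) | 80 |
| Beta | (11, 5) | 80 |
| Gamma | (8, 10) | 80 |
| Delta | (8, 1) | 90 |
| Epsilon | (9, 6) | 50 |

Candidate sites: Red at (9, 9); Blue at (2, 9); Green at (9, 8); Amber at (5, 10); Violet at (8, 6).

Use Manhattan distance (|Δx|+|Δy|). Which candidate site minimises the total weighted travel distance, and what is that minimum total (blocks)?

Total weighted distance at each candidate:
  Red (9, 9): total = 2400
  Blue (2, 9): total = 3600
  Green (9, 8): total = 2340
  Amber (5, 10): total = 3000
  Violet (8, 6): total = 2100
Minimum is at Violet with total 2100 blocks.

Violet, total 2100 blocks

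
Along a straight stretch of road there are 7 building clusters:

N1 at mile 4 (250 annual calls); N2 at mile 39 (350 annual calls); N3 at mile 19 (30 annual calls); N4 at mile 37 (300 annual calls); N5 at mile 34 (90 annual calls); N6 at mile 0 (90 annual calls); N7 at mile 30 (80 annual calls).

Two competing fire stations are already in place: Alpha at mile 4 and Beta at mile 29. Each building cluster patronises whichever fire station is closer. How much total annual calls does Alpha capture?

340

The indifferent point is the midpoint (4+29)/2 = 16.5; building clusters left of it (closer to Alpha at 4) go to Alpha, those right go to Beta.
  N6 at 0 (w=90) → Alpha
  N1 at 4 (w=250) → Alpha
  N3 at 19 (w=30) → Beta
  N7 at 30 (w=80) → Beta
  N5 at 34 (w=90) → Beta
  N4 at 37 (w=300) → Beta
  N2 at 39 (w=350) → Beta
Alpha captures 340; Beta captures 850.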